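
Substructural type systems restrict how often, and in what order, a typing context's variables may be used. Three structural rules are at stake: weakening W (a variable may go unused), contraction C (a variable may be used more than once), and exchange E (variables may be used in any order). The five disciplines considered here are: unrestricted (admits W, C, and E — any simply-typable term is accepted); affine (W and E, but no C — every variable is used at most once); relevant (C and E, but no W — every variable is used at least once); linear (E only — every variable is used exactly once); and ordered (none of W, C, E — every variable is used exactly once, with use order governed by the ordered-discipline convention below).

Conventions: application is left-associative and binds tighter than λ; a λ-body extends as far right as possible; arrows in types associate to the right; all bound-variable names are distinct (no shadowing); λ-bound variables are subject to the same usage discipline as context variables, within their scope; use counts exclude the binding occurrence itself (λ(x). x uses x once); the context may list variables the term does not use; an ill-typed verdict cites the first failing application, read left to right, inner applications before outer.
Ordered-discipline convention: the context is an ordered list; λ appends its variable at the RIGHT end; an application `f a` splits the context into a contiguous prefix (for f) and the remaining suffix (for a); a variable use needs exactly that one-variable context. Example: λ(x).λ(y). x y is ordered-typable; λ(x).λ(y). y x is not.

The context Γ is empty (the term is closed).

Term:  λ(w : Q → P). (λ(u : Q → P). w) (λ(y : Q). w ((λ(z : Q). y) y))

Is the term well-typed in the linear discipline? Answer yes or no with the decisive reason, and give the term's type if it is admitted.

no — uses contraction: w ×2, y ×2; unused: u, z — weakening required
variable uses: w [bound]: 2×; u [bound]: 0×; y [bound]: 2×; z [bound]: 0×
use order (left to right): w, w, y, y
typing: the term checks, with type (Q → P) → Q → P
summary: ordered ✗ | linear ✗ | affine ✗ | relevant ✗ | unrestricted ✓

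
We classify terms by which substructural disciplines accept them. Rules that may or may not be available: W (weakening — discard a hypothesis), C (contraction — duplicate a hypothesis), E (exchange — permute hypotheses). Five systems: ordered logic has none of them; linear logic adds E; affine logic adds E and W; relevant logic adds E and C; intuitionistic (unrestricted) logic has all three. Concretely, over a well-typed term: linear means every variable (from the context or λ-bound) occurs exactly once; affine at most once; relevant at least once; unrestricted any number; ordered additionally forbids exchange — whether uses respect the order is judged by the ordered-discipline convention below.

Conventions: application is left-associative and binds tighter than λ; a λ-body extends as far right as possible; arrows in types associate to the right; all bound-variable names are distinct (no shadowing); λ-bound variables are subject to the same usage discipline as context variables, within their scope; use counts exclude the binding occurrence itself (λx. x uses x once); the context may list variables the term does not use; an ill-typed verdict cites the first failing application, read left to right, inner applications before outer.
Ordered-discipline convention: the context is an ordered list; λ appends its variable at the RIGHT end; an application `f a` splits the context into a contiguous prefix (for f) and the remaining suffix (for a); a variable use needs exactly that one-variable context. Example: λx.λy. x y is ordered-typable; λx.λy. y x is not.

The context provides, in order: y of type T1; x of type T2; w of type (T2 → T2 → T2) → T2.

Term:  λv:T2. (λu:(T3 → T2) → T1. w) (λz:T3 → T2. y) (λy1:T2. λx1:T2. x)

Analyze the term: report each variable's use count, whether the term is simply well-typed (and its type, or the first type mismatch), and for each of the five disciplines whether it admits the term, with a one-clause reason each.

counts: y ×1; x ×1; w ×1; v [bound] ×0; u [bound] ×0; z [bound] ×0; y1 [bound] ×0; x1 [bound] ×0
order of uses: w, y, x
typing: well-typed at T2 → T2
ordered: ✗ — v, u, z, y1, x1 left unused
linear: ✗ — v, u, z, y1, x1 left unused
affine: ✓ — no duplicate uses among y, x, w, v, u, z, y1, x1
relevant: ✗ — v, u, z, y1, x1 left unused
unrestricted: ✓ — well-typed at T2 → T2; no restrictions here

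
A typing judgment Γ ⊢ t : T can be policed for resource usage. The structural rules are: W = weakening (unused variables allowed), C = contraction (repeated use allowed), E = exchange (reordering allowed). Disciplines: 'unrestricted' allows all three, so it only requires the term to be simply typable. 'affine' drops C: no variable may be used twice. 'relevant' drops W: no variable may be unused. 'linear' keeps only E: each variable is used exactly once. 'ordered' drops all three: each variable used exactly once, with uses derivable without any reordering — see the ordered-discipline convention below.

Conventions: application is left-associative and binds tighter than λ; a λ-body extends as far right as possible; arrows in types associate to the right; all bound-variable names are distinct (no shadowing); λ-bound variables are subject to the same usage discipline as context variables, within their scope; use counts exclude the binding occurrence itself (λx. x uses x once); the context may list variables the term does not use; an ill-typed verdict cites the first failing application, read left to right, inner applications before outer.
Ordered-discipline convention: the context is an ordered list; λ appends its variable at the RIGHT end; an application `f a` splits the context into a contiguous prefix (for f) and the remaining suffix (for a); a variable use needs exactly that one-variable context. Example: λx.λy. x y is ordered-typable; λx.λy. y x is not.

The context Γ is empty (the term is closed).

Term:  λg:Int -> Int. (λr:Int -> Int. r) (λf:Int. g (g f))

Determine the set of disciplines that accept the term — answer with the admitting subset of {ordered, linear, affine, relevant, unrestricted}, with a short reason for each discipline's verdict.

admitted in: relevant, unrestricted
use counts: g (bound)=2, r (bound)=1, f (bound)=1
uses in reading order: r, g, g, f
typing: ✓ — (Int -> Int) -> Int -> Int
ordered: ✗, uses contraction: g ×2
linear: ✗, uses contraction: g ×2
affine: ✗, uses contraction: g ×2
relevant: ✓, none of g, r, f goes unused
unrestricted: ✓, simply typable at (Int -> Int) -> Int -> Int; W, C, E all held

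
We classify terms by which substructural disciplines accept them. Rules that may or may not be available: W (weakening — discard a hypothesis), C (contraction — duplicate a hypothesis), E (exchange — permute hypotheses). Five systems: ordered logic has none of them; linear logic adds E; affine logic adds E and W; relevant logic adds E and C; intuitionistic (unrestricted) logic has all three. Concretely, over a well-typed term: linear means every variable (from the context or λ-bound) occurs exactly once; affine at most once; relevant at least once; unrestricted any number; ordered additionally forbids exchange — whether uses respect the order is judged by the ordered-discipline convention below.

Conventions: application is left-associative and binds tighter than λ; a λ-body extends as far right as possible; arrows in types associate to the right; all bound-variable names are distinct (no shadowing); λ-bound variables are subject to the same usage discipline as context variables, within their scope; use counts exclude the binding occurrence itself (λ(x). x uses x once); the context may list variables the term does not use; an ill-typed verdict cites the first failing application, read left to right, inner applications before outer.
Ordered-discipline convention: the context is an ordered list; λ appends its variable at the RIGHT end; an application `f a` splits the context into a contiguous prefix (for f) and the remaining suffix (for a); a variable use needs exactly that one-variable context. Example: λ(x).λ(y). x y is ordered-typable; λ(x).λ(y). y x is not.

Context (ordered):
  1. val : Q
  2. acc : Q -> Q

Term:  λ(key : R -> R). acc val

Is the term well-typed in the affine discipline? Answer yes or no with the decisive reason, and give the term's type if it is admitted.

yes — val, acc, key: no repeats, contraction unneeded; term : (R -> R) -> Q
counts: val=1; acc=1; key (bound)=0
use order (left to right): acc, val
typing: well-typed — term : (R -> R) -> Q
summary: ordered ✗, linear ✗, affine ✓, relevant ✗, unrestricted ✓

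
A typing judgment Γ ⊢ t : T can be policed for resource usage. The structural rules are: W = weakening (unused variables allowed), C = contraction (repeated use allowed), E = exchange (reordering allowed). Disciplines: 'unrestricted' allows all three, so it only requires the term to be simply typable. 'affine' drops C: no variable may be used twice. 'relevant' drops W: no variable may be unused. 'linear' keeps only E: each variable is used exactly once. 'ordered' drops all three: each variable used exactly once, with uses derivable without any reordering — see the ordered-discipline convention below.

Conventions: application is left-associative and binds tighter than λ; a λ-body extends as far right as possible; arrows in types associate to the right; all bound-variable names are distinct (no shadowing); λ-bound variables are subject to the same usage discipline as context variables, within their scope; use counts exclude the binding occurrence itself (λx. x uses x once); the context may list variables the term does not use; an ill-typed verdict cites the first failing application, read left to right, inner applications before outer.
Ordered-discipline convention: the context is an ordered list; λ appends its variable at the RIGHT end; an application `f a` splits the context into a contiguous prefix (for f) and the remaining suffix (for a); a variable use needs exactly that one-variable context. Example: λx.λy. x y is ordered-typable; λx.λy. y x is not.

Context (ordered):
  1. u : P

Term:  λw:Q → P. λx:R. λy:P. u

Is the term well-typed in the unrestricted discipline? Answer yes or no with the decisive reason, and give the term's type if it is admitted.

yes — typability at (Q → P) → R → P → P is all that's needed; term : (Q → P) → R → P → P
counts: u: 1, w [bound]: 0, x [bound]: 0, y [bound]: 0
order of uses: u
typing: ✓ — (Q → P) → R → P → P
across the five disciplines: ordered ✗ · linear ✗ · affine ✓ · relevant ✗ · unrestricted ✓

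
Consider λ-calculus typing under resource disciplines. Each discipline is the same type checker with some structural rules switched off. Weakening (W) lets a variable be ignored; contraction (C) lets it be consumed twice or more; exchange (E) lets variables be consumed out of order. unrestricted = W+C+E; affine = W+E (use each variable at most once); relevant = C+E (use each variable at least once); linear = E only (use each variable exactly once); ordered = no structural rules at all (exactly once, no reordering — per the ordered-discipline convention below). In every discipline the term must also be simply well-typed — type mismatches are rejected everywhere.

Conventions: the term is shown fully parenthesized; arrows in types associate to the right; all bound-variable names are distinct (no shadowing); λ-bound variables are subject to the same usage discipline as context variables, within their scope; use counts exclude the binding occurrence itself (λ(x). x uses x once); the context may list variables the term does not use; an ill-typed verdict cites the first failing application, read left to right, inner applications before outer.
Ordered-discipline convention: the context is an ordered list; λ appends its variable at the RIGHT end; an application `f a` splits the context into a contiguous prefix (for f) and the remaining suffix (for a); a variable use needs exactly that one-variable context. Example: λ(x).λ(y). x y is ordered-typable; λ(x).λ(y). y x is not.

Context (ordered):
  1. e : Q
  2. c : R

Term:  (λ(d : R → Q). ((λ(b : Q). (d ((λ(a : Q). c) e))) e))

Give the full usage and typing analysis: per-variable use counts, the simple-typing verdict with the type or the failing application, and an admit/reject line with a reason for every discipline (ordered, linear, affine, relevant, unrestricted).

counts: e=2; c=1; d (bound)=1; b (bound)=0; a (bound)=0
left-to-right use order: d, c, e, e
typing: well-typed at (R → Q) → Q
ordered: ✗ — e ×2 used more than once (contraction); needs weakening: b, a unused
linear: ✗ — e ×2 used more than once (contraction); needs weakening: b, a unused
affine: ✗ — e ×2 used more than once (contraction)
relevant: ✗ — needs weakening: b, a unused
unrestricted: ✓ — well-typed at (R → Q) → Q; no restrictions here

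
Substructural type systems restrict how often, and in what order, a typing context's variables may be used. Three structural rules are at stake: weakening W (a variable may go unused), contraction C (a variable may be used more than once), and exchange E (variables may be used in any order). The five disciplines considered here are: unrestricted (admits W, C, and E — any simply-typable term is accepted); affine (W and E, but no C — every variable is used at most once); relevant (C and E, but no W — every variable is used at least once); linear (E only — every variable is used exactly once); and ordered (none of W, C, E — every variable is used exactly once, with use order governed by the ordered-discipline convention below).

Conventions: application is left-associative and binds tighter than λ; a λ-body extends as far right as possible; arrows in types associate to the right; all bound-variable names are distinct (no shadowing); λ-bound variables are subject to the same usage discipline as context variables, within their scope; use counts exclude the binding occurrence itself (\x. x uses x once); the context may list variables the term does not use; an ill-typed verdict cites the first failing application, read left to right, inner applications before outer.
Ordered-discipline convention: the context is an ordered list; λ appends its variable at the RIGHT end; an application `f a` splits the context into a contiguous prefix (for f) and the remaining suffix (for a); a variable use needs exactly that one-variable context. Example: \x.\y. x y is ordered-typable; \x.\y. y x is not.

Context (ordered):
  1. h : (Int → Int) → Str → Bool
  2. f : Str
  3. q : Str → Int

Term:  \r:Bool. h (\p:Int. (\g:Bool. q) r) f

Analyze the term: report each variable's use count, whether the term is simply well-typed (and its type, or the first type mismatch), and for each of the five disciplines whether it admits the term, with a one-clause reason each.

use counts: h: 1, f: 1, q: 1, r (λ-bound): 1, p (λ-bound): 0, g (λ-bound): 0
uses in reading order: h, q, r, f
typing: ill-typed: an application expects Int → Int but receives Int → Str → Int
ordered ✗ (the type mismatch rejects it)
linear ✗ (not simply typable)
affine ✗ (fails simple typing)
relevant ✗ (a type mismatch blocks all five)
unrestricted ✗ (the type mismatch rejects it)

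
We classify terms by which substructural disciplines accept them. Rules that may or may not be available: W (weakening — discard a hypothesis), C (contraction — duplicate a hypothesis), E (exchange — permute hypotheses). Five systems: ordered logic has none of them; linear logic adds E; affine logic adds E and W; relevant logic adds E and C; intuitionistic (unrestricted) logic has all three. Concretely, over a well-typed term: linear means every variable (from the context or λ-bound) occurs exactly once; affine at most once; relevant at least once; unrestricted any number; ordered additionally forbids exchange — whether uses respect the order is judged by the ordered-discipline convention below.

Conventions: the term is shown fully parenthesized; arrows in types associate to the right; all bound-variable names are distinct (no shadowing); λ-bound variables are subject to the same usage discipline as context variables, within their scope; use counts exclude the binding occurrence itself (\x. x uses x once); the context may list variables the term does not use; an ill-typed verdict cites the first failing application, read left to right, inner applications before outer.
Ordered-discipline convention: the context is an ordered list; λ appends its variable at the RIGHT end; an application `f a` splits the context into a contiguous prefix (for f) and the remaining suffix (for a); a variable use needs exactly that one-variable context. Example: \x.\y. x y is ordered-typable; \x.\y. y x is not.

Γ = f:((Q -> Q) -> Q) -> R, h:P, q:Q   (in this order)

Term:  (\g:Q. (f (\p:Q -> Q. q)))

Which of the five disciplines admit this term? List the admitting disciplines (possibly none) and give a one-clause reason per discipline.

accepted by: affine, unrestricted
counts: f: 1×; h: 0×; q: 1×; g (bound): 0×; p (bound): 0×
uses in reading order: f, q
typing: the term checks, with type Q -> R
ordered: ✗ — h, g, p left unused
linear: ✗ — h, g, p left unused
affine: ✓ — no duplicate uses among f, h, q, g, p
relevant: ✗ — h, g, p left unused
unrestricted: ✓ — well-typed at Q -> R; no restrictions here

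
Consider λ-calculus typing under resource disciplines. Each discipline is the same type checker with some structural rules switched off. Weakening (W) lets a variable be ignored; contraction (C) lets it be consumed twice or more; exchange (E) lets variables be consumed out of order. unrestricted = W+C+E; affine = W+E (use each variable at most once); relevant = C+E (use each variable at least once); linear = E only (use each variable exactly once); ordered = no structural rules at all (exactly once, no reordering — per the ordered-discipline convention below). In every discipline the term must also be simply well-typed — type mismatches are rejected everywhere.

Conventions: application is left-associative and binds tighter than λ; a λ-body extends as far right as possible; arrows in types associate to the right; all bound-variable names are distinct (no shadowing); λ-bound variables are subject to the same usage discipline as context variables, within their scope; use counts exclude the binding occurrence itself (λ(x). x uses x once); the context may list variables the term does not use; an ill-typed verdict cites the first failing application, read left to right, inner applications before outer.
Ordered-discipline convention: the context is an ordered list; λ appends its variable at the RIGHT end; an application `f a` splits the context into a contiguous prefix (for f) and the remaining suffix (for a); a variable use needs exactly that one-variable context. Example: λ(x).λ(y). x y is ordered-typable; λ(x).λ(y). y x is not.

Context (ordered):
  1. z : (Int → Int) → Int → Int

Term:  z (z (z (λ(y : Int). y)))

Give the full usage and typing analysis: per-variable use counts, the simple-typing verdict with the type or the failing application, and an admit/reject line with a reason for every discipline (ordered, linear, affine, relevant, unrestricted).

usage: z ×3, y [bound] ×1
left-to-right use order: z, z, z, y
typing: well-typed at Int → Int
ordered: ✗, repeated use of z ×3
linear: ✗, repeated use of z ×3
affine: ✗, repeated use of z ×3
relevant: ✓, at least one use each (z, y)
unrestricted: ✓, simply typable at Int → Int; W, C, E all held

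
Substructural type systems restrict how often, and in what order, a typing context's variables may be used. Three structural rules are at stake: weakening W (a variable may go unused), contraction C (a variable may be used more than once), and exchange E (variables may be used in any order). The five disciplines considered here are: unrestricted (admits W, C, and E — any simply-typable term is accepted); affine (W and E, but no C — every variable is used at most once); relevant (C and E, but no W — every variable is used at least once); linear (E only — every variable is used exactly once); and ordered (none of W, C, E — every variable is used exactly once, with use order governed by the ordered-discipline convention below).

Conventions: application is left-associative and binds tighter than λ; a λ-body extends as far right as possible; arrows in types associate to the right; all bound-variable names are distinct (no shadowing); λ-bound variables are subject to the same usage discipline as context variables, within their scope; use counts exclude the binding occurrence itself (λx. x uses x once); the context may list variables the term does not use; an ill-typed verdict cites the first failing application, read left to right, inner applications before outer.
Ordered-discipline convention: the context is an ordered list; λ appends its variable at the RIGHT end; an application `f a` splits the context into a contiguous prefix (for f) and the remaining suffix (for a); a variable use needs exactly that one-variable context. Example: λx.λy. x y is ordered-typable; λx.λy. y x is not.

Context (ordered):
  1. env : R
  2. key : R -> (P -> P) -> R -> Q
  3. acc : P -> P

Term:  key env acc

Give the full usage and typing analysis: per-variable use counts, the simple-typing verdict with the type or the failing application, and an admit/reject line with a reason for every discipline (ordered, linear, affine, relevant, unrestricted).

usage: env: 1, key: 1, acc: 1
uses in reading order: key, env, acc
typing: well-typed — term : R -> Q
ordered: ✗, no contiguous prefix/suffix split fits key, env, acc
linear: ✓, single use per variable (env, key, acc)
affine: ✓, no duplicate uses among env, key, acc
relevant: ✓, every one of env, key, acc appears
unrestricted: ✓, simply typable at R -> Q; W, C, E all held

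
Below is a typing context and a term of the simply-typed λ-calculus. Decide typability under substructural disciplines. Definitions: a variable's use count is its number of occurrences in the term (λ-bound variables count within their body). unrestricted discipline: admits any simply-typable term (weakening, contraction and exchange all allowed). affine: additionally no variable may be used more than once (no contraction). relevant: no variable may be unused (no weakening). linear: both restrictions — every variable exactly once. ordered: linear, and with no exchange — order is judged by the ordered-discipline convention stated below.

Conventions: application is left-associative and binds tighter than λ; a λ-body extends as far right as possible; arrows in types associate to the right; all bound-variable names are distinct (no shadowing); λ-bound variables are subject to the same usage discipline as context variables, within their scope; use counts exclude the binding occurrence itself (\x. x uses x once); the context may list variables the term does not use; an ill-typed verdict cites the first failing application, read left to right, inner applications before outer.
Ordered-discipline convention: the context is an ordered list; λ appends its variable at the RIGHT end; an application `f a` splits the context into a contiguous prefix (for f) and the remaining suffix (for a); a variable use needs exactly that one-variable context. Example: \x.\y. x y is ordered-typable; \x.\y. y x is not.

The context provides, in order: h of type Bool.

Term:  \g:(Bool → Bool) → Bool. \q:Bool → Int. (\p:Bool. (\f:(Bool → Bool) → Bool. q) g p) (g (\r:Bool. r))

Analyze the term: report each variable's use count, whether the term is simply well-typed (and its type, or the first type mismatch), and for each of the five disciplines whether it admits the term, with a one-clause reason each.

variable uses: h ×0; g [bound] ×2; q [bound] ×1; p [bound] ×1; f [bound] ×0; r [bound] ×1
order of uses: q, g, p, g, r
typing: the term checks, with type ((Bool → Bool) → Bool) → (Bool → Int) → Int
ordered: ✗ — uses contraction: g ×2; unused: h, f — weakening required
linear: ✗ — uses contraction: g ×2; unused: h, f — weakening required
affine: ✗ — uses contraction: g ×2
relevant: ✗ — unused: h, f — weakening required
unrestricted: ✓ — well-typed at ((Bool → Bool) → Bool) → (Bool → Int) → Int; no restrictions here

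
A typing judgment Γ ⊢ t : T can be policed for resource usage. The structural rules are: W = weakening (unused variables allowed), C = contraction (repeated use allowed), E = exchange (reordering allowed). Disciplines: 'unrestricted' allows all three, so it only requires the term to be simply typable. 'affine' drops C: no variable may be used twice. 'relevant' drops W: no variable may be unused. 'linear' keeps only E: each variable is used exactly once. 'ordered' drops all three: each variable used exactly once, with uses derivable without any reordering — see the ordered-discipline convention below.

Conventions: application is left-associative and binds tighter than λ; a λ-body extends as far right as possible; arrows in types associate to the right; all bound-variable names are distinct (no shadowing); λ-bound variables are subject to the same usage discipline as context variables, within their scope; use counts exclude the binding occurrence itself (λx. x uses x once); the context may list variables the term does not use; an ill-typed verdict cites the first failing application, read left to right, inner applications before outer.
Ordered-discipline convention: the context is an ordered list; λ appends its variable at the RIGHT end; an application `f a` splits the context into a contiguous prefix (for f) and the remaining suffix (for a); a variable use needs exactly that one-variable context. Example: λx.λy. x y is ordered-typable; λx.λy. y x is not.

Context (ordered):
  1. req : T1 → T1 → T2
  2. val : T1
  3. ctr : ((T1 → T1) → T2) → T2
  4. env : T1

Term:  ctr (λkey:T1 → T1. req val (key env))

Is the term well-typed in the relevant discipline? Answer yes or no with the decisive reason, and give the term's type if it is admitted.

yes — req, val, ctr, env, key: all used, weakening unneeded; term : T2
counts: req: 1; val: 1; ctr: 1; env: 1; key (λ-bound): 1
order of uses: ctr, req, val, key, env
typing: the term checks, with type T2
all disciplines: ordered ✗, linear ✓, affine ✓, relevant ✓, unrestricted ✓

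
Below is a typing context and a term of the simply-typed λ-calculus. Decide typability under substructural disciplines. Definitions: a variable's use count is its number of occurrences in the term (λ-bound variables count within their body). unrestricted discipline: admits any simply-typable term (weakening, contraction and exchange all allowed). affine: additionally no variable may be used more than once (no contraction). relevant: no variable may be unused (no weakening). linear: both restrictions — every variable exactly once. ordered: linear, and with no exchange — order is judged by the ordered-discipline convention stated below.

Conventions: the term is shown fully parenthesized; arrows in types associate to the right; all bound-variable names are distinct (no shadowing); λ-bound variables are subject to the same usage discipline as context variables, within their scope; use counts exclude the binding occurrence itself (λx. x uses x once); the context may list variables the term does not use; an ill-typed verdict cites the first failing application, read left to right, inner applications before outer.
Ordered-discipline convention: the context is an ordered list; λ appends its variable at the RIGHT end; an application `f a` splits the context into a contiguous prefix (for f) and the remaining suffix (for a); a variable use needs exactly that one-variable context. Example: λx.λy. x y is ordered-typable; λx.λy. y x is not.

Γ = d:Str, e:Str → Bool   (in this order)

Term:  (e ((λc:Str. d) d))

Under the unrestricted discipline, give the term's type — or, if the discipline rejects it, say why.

term : Bool
counts: d: 2×, e: 1×, c [bound]: 0×
uses in reading order: e, d, d
typing: the term checks, with type Bool
summary: ordered ✗, linear ✗, affine ✗, relevant ✗, unrestricted ✓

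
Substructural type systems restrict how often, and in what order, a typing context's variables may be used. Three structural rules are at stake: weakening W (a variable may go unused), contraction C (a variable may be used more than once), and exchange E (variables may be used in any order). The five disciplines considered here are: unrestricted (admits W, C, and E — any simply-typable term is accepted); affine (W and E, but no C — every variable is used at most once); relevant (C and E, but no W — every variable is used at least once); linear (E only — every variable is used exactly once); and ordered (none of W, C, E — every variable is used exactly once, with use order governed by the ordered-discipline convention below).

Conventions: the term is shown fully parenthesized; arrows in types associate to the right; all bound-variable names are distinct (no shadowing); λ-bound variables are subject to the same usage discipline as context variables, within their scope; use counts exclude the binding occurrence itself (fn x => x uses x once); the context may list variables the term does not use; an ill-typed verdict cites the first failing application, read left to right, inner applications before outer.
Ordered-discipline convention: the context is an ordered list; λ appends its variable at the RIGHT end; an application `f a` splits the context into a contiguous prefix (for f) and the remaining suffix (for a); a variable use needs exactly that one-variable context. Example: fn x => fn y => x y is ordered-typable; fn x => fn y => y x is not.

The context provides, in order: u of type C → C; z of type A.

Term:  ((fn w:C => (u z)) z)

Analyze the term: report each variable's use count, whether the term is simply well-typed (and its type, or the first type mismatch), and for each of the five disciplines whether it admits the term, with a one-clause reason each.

use counts: u ×1; z ×2; w (bound) ×0
left-to-right use order: u, z, z
typing: ill-typed: an argument A mismatches the expected C
ordered ✗ (the type mismatch rejects it)
linear ✗ (not simply typable)
affine ✗ (fails simple typing)
relevant ✗ (a type mismatch blocks all five)
unrestricted ✗ (the type mismatch rejects it)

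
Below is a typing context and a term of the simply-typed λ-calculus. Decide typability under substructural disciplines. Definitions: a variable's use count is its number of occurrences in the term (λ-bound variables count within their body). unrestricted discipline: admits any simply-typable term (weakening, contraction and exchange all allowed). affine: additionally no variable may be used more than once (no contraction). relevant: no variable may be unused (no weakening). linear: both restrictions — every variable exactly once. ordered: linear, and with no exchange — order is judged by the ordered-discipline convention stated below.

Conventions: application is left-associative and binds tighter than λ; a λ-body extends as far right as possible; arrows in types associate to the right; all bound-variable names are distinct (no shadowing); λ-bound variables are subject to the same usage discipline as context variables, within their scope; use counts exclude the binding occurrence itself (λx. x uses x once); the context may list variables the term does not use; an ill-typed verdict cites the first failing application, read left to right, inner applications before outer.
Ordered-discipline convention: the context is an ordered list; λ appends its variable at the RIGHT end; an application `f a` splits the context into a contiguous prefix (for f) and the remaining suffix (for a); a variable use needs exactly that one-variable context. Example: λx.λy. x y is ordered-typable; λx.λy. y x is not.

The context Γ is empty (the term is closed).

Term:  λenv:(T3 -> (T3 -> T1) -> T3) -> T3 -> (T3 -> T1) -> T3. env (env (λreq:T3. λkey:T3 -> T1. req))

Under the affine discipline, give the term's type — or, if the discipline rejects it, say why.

not well-typed under affine — env ×2 used more than once (contraction)
variable uses: env (λ-bound): 2; req (λ-bound): 1; key (λ-bound): 0
left-to-right use order: env, env, req
typing: well-typed at ((T3 -> (T3 -> T1) -> T3) -> T3 -> (T3 -> T1) -> T3) -> T3 -> (T3 -> T1) -> T3
all disciplines: ordered ✗ | linear ✗ | affine ✗ | relevant ✗ | unrestricted ✓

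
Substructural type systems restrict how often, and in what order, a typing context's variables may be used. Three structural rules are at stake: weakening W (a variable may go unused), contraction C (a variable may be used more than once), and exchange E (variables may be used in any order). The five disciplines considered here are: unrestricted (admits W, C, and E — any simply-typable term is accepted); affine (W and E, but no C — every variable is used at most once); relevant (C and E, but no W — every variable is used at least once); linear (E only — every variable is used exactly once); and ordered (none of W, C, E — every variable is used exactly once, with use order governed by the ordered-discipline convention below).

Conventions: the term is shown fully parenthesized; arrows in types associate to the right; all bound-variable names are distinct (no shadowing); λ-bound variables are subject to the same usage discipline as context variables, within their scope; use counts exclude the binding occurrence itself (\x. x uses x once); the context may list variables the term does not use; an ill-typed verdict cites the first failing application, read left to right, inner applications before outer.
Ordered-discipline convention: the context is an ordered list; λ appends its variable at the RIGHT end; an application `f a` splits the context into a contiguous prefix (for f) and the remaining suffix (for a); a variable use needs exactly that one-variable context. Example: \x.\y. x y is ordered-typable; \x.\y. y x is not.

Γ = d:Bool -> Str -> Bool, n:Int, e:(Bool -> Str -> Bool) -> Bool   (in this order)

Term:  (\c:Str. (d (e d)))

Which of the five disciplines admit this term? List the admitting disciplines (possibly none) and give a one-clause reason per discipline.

admitting disciplines: unrestricted
use counts: d: 2×, n: 0×, e: 1×, c (bound): 0×
left-to-right use order: d, e, d
typing: well-typed at Str -> Str -> Bool
ordered: ✗, d ×2 used more than once (contraction); unused: n, c — weakening required
linear: ✗, d ×2 used more than once (contraction); unused: n, c — weakening required
affine: ✗, d ×2 used more than once (contraction)
relevant: ✗, unused: n, c — weakening required
unrestricted: ✓, type-checks (Str -> Str -> Bool) and nothing is barred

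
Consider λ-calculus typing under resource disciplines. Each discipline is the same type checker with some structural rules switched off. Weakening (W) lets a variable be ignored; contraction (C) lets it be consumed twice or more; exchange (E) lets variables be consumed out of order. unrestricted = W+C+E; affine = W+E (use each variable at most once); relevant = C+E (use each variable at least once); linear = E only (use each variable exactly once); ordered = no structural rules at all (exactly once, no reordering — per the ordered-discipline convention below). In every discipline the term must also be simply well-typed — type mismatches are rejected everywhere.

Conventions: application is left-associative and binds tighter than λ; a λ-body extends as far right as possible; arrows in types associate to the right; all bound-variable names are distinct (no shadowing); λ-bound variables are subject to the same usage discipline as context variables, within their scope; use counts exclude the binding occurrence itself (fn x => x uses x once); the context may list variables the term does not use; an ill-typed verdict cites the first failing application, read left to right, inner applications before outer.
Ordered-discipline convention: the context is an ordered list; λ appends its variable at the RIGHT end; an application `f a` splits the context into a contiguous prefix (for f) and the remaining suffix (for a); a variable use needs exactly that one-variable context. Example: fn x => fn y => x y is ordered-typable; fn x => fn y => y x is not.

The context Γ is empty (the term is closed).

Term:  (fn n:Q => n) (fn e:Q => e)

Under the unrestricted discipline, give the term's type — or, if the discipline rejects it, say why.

not well-typed under unrestricted — a type mismatch blocks all five
counts: n (bound): 1; e (bound): 1
uses in reading order: n, e
typing: ill-typed: an argument Q -> Q mismatches the expected Q
per-discipline verdicts: ordered ✗ | linear ✗ | affine ✗ | relevant ✗ | unrestricted ✗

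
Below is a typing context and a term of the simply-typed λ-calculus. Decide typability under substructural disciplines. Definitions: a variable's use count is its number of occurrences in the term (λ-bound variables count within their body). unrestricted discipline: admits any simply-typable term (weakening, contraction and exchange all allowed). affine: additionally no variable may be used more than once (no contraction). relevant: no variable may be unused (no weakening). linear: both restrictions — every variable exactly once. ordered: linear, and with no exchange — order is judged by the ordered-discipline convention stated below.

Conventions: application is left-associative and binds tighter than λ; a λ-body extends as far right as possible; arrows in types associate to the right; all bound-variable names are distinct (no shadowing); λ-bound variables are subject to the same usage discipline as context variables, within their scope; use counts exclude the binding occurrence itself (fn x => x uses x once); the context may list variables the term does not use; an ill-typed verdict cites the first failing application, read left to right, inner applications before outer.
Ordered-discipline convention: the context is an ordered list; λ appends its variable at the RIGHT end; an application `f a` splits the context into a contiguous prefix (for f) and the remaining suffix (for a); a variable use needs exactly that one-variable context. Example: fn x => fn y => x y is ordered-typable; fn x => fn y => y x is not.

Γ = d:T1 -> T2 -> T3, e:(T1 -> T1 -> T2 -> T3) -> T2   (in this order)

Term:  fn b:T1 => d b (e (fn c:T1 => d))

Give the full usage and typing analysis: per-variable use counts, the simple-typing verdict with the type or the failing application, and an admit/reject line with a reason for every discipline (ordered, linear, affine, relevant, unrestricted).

usage: d=2, e=1, b (bound)=1, c (bound)=0
order of uses: d, b, e, d
typing: the term checks, with type T1 -> T3
ordered ✗ (repeated use of d ×2; c never used (weakening))
linear ✗ (repeated use of d ×2; c never used (weakening))
affine ✗ (repeated use of d ×2)
relevant ✗ (c never used (weakening))
unrestricted ✓ (typability at T1 -> T3 is all that's needed)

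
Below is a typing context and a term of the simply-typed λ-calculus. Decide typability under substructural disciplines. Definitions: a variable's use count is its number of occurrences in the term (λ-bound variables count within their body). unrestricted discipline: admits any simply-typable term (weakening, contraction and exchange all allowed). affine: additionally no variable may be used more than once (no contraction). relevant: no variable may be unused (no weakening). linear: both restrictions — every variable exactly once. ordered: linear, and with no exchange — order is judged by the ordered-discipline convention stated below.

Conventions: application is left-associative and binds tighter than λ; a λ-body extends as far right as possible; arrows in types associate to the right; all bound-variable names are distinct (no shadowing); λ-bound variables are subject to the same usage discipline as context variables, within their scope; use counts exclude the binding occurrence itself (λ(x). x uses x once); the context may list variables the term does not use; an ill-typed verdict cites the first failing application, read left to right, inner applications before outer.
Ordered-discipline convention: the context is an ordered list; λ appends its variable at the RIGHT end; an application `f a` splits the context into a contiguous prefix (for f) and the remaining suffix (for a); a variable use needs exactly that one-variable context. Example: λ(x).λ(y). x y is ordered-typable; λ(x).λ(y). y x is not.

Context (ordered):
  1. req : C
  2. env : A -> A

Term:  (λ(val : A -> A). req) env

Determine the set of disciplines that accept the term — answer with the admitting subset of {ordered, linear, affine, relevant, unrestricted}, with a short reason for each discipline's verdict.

admitted by: affine, unrestricted
usage: req ×1; env ×1; val (bound) ×0
order of uses: req, env
typing: the term checks, with type C
ordered: ✗, val never used (weakening)
linear: ✗, val never used (weakening)
affine: ✓, req, env, val: no repeats, contraction unneeded
relevant: ✗, val never used (weakening)
unrestricted: ✓, typability at C is all that's needed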